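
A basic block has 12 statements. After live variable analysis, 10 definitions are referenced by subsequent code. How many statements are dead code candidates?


Dead code = total statements - live definitions
= 12 - 10 = 2

2


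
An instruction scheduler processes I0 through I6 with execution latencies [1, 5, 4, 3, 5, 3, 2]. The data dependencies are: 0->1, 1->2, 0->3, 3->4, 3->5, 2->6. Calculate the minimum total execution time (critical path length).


Compute longest path through dependency graph: dist(Ik) = max over predecessors of dist + latency(Ik).
dist(I0) = latency 1 = 1
dist(I1) = dist(I0) + 5 = 1 + 5 = 6
dist(I2) = dist(I1) + 4 = 6 + 4 = 10
dist(I3) = dist(I0) + 3 = 1 + 3 = 4
dist(I4) = dist(I3) + 5 = 4 + 5 = 9
dist(I5) = dist(I3) + 3 = 4 + 3 = 7
dist(I6) = dist(I2) + 2 = 10 + 2 = 12
Critical path = max dist = 12

12


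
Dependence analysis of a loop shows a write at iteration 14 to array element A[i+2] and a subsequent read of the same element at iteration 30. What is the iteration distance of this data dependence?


Distance = read iteration - write iteration
= 30 - 14 = 16

16


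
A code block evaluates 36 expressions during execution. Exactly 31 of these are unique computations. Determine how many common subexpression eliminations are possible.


CSE count = total expressions - unique expressions
= 36 - 31 = 5

5


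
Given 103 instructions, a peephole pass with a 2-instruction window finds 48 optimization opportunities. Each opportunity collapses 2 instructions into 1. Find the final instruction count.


Each match removes 1 instructions.
Total removed = 48 * 1 = 48
Remaining = 103 - 48 = 55

55


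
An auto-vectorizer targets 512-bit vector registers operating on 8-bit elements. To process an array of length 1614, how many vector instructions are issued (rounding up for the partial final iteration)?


Width = 512 / 8 = 64 elements per vector op
Iterations = ceil(1614 / 64) = 26

26


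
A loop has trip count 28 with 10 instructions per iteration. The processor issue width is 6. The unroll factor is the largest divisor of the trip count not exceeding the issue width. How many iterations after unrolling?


Largest divisor of 28 <= 6 is 4
New iterations = 28 / 4 = 7

7


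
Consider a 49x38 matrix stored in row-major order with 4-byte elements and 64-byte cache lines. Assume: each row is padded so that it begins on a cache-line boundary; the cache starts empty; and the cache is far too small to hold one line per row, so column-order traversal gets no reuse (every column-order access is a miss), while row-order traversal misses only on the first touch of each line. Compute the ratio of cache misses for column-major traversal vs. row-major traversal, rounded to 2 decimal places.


Each row occupies 38 * 4 = 152 bytes and starts on a line boundary, so it spans ceil(152 / 64) = 3 cache lines.
Row-major traversal misses (one per line touched): 49 * ceil(38 * 4 / 64) = 147
Column-major traversal misses (no reuse, every access misses): 49 * 38 = 1862
Ratio = 1862 / 147 = 12.67

12.67


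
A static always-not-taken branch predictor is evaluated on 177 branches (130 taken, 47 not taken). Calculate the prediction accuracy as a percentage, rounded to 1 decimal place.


Predictor: always-not-taken
Correct predictions = 47
Accuracy = 47 / 177 * 100 = 26.6%

26.6


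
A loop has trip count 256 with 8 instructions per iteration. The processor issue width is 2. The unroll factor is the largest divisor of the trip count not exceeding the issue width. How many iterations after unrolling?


Largest divisor of 256 <= 2 is 2
New iterations = 256 / 2 = 128

128


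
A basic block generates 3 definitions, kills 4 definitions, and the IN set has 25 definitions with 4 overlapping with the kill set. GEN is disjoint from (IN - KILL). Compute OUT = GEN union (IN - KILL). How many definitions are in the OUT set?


IN - KILL: 25 - 4 = 21 surviving definitions
OUT = GEN + surviving = 3 + 21 = 24

24


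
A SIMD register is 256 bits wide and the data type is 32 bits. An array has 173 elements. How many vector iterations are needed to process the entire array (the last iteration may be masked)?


Width = 256 / 32 = 8 elements per vector op
Iterations = ceil(173 / 8) = 22

22


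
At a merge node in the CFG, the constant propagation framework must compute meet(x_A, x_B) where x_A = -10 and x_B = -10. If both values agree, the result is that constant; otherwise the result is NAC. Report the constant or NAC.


Meet operation: if both paths give the same constant, result is that constant; if they differ, result is NAC (not-a-constant).
Path A: -10, Path B: -10 -> equal
Result: constant -> -10

-10


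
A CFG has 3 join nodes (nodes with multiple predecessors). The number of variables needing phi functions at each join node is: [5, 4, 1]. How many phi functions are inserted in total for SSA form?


Total phi functions = sum of phi functions at each join node
= 5 + 4 + 1 = 10

10


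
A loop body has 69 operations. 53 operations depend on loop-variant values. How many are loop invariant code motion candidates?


Invariant candidates = total - loop-dependent
= 69 - 53 = 16

16


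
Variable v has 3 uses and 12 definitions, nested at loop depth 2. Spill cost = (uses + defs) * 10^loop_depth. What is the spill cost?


uses + defs = 3 + 12 = 15
10^2 = 100
Spill cost = 15 * 100 = 1500

1500


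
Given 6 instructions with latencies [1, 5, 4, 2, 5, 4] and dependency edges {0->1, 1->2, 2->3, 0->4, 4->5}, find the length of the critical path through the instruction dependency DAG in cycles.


Compute longest path through dependency graph: dist(Ik) = max over predecessors of dist + latency(Ik).
dist(I0) = latency 1 = 1
dist(I1) = dist(I0) + 5 = 1 + 5 = 6
dist(I2) = dist(I1) + 4 = 6 + 4 = 10
dist(I3) = dist(I2) + 2 = 10 + 2 = 12
dist(I4) = dist(I0) + 5 = 1 + 5 = 6
dist(I5) = dist(I4) + 4 = 6 + 4 = 10
Critical path = max dist = 12

12


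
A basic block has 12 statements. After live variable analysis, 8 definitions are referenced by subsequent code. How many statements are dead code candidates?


Dead code = total statements - live definitions
= 12 - 8 = 4

4


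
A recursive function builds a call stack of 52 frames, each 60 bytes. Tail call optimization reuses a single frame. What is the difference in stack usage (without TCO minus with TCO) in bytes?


Without TCO: 52 * 60 = 3120 bytes
With TCO: reuse 1 frame = 60 bytes
Savings = 3120 - 60 = 3060

3060


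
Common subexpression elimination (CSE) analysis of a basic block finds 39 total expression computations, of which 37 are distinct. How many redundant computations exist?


CSE count = total expressions - unique expressions
= 39 - 37 = 2

2


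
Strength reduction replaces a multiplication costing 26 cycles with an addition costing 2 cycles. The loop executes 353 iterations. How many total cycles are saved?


Per-iteration saving = 26 - 2 = 24
Total saved = 353 * 24 = 8472

8472


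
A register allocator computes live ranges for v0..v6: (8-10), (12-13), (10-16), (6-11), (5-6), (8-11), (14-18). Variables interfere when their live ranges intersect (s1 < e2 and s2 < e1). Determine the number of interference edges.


Check all pairs for overlapping intervals.
Two intervals (s1,e1) and (s2,e2) overlap if s1 < e2 and s2 < e1.
v0 (8-10) vs v1..v6: overlaps v3, v5 -> 2
v1 (12-13) vs v2..v6: overlaps v2 -> 1
v2 (10-16) vs v3..v6: overlaps v3, v5, v6 -> 3
v3 (6-11) vs v4..v6: overlaps v5 -> 1
v4 (5-6) vs v5..v6: overlaps none -> 0
v5 (8-11) vs v6: overlaps none -> 0
Total overlapping pairs = 2 + 1 + 3 + 1 + 0 + 0 = 7

7


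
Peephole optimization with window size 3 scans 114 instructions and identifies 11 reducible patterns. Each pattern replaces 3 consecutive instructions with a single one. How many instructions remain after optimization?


Each match removes 2 instructions.
Total removed = 11 * 2 = 22
Remaining = 114 - 22 = 92

92


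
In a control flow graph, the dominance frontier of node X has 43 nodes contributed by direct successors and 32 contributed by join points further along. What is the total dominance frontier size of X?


DF(X) = direct successor contributions + join point contributions
= 43 + 32 = 75

75


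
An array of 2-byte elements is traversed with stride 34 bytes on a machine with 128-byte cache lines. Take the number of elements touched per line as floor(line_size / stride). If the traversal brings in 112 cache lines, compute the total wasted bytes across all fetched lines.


Elements per line = floor(128 / 34) = 3
Bytes used per line = 3 * 2 = 6
Wasted per line = 128 - 6 = 122
Total wasted = 122 * 112 = 13664

13664


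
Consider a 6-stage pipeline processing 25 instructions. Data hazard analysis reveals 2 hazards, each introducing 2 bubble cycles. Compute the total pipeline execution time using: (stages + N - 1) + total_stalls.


Base cycles = 6 + 25 - 1 = 30
Total stalls = 2 * 2 = 4
Total = 30 + 4 = 34

34


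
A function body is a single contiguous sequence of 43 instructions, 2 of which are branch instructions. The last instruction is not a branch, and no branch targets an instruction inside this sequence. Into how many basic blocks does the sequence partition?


With no in-sequence branch targets, the leaders are the first instruction plus the instruction after each branch.
Number of basic blocks = branches + 1
= 2 + 1 = 3

3


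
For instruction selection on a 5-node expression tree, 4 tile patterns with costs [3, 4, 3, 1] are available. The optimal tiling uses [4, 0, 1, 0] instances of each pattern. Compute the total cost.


Total cost = sum(count_i * cost_i)
= 4*3 + 0*4 + 1*3 + 0*1
= 15

15


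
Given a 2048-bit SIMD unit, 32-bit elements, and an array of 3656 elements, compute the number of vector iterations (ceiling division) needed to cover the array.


Width = 2048 / 32 = 64 elements per vector op
Iterations = ceil(3656 / 64) = 58

58


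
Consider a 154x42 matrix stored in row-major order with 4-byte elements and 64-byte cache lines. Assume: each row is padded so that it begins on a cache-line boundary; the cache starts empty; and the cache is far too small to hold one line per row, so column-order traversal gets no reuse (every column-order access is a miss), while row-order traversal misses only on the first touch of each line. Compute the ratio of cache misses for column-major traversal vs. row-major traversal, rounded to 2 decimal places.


Each row occupies 42 * 4 = 168 bytes and starts on a line boundary, so it spans ceil(168 / 64) = 3 cache lines.
Row-major traversal misses (one per line touched): 154 * ceil(42 * 4 / 64) = 462
Column-major traversal misses (no reuse, every access misses): 154 * 42 = 6468
Ratio = 6468 / 462 = 14.0

14.0


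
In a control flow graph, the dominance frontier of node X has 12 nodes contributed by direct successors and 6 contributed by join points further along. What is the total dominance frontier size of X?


DF(X) = direct successor contributions + join point contributions
= 12 + 6 = 18

18


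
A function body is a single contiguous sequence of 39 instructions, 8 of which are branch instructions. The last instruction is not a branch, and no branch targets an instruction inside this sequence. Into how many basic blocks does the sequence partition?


With no in-sequence branch targets, the leaders are the first instruction plus the instruction after each branch.
Number of basic blocks = branches + 1
= 8 + 1 = 9

9


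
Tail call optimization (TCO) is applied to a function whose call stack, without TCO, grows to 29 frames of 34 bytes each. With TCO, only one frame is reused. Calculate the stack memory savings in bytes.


Without TCO: 29 * 34 = 986 bytes
With TCO: reuse 1 frame = 34 bytes
Savings = 986 - 34 = 952

952


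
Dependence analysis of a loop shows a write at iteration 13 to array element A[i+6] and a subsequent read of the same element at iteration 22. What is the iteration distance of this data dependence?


Distance = read iteration - write iteration
= 22 - 13 = 9

9


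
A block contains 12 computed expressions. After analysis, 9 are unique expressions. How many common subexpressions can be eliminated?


CSE count = total expressions - unique expressions
= 12 - 9 = 3

3


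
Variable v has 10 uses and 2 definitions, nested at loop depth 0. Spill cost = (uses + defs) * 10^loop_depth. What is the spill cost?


uses + defs = 10 + 2 = 12
10^0 = 1
Spill cost = 12 * 1 = 12

12


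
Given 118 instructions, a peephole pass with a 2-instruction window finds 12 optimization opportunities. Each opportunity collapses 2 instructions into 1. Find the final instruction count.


Each match removes 1 instructions.
Total removed = 12 * 1 = 12
Remaining = 118 - 12 = 106

106


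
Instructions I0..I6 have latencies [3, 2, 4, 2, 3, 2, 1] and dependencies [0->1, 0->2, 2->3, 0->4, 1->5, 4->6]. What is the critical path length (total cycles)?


Compute longest path through dependency graph: dist(Ik) = max over predecessors of dist + latency(Ik).
dist(I0) = latency 3 = 3
dist(I1) = dist(I0) + 2 = 3 + 2 = 5
dist(I2) = dist(I0) + 4 = 3 + 4 = 7
dist(I3) = dist(I2) + 2 = 7 + 2 = 9
dist(I4) = dist(I0) + 3 = 3 + 3 = 6
dist(I5) = dist(I1) + 2 = 5 + 2 = 7
dist(I6) = dist(I4) + 1 = 6 + 1 = 7
Critical path = max dist = 9

9


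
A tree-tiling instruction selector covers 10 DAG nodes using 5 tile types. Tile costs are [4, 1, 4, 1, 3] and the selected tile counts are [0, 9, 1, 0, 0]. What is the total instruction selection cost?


Total cost = sum(count_i * cost_i)
= 0*4 + 9*1 + 1*4 + 0*1 + 0*3
= 13

13


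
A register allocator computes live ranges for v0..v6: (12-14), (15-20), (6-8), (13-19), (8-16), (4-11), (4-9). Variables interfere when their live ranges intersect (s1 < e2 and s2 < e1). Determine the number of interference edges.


Check all pairs for overlapping intervals.
Two intervals (s1,e1) and (s2,e2) overlap if s1 < e2 and s2 < e1.
v0 (12-14) vs v1..v6: overlaps v3, v4 -> 2
v1 (15-20) vs v2..v6: overlaps v3, v4 -> 2
v2 (6-8) vs v3..v6: overlaps v5, v6 -> 2
v3 (13-19) vs v4..v6: overlaps v4 -> 1
v4 (8-16) vs v5..v6: overlaps v5, v6 -> 2
v5 (4-11) vs v6: overlaps v6 -> 1
Total overlapping pairs = 2 + 2 + 2 + 1 + 2 + 1 = 10

10


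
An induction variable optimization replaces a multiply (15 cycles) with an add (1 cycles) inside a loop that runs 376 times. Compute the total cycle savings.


Per-iteration saving = 15 - 1 = 14
Total saved = 376 * 14 = 5264

5264


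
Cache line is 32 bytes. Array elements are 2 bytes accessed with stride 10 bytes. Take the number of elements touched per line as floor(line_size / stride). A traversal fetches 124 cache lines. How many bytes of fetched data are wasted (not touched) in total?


Elements per line = floor(32 / 10) = 3
Bytes used per line = 3 * 2 = 6
Wasted per line = 32 - 6 = 26
Total wasted = 26 * 124 = 3224

3224


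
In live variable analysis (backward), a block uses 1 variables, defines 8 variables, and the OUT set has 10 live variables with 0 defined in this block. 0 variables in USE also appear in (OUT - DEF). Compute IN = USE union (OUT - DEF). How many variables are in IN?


OUT - DEF: 10 - 0 = 10
|IN| = |USE| + |OUT - DEF| - |USE ∩ (OUT - DEF)| = 1 + 10 - 0 = 11

11


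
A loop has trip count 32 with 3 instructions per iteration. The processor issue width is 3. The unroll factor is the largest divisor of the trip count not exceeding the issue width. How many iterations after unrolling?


Largest divisor of 32 <= 3 is 2
New iterations = 32 / 2 = 16

16


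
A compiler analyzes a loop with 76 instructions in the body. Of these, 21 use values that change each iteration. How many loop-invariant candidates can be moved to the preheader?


Invariant candidates = total - loop-dependent
= 76 - 21 = 55

55


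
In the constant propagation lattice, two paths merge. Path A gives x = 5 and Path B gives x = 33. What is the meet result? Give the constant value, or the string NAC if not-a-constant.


Meet operation: if both paths give the same constant, result is that constant; if they differ, result is NAC (not-a-constant).
Path A: 5, Path B: 33 -> differ
Result: not-a-constant -> NAC

NAC


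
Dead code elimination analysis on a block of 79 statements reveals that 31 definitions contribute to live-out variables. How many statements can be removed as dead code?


Dead code = total statements - live definitions
= 79 - 31 = 48

48


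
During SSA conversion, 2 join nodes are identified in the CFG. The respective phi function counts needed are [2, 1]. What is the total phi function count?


Total phi functions = sum of phi functions at each join node
= 2 + 1 = 3

3


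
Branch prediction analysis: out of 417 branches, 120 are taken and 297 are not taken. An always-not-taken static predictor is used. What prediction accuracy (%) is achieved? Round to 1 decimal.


Predictor: always-not-taken
Correct predictions = 297
Accuracy = 297 / 417 * 100 = 71.2%

71.2


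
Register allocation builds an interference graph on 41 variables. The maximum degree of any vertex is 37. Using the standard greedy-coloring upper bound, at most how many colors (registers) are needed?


Greedy coloring never needs more than (max_degree + 1) colors: when coloring a vertex, at most max_degree neighbors are already colored.
Upper bound = 37 + 1 = 38

38


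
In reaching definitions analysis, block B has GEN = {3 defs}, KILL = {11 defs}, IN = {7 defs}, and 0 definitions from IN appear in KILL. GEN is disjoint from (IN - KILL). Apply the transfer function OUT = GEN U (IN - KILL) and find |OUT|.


IN - KILL: 7 - 0 = 7 surviving definitions
OUT = GEN + surviving = 3 + 7 = 10

10


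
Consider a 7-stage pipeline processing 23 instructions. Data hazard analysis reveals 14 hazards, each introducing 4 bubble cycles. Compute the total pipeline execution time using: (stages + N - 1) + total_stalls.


Base cycles = 7 + 23 - 1 = 29
Total stalls = 14 * 4 = 56
Total = 29 + 56 = 85

85


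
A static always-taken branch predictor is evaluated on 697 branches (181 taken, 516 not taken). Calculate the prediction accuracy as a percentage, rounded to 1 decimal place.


Predictor: always-taken
Correct predictions = 181
Accuracy = 181 / 697 * 100 = 26.0%

26.0


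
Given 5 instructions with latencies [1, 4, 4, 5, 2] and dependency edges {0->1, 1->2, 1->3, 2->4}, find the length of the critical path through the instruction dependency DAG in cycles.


Compute longest path through dependency graph: dist(Ik) = max over predecessors of dist + latency(Ik).
dist(I0) = latency 1 = 1
dist(I1) = dist(I0) + 4 = 1 + 4 = 5
dist(I2) = dist(I1) + 4 = 5 + 4 = 9
dist(I3) = dist(I1) + 5 = 5 + 5 = 10
dist(I4) = dist(I2) + 2 = 9 + 2 = 11
Critical path = max dist = 11

11


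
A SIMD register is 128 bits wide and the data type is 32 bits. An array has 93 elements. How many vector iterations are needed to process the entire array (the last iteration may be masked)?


Width = 128 / 32 = 4 elements per vector op
Iterations = ceil(93 / 4) = 24

24


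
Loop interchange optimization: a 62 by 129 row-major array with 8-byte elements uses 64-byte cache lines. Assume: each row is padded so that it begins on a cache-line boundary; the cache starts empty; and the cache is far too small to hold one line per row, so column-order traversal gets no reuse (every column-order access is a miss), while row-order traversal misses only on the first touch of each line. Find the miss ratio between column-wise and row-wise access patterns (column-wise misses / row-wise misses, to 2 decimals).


Each row occupies 129 * 8 = 1032 bytes and starts on a line boundary, so it spans ceil(1032 / 64) = 17 cache lines.
Row-major traversal misses (one per line touched): 62 * ceil(129 * 8 / 64) = 1054
Column-major traversal misses (no reuse, every access misses): 62 * 129 = 7998
Ratio = 7998 / 1054 = 7.59

7.59


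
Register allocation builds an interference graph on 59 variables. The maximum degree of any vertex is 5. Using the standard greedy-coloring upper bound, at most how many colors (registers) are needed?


Greedy coloring never needs more than (max_degree + 1) colors: when coloring a vertex, at most max_degree neighbors are already colored.
Upper bound = 5 + 1 = 6

6


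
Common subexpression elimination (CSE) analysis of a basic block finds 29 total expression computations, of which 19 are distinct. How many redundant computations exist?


CSE count = total expressions - unique expressions
= 29 - 19 = 10

10


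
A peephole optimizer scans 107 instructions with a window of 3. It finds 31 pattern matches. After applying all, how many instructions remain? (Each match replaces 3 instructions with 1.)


Each match removes 2 instructions.
Total removed = 31 * 2 = 62
Remaining = 107 - 62 = 45

45


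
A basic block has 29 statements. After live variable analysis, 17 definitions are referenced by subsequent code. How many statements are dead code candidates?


Dead code = total statements - live definitions
= 29 - 17 = 12

12


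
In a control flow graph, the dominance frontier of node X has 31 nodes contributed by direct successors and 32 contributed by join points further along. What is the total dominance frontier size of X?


DF(X) = direct successor contributions + join point contributions
= 31 + 32 = 63

63


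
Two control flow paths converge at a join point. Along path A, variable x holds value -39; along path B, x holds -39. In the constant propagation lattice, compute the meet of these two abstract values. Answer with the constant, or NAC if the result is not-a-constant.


Meet operation: if both paths give the same constant, result is that constant; if they differ, result is NAC (not-a-constant).
Path A: -39, Path B: -39 -> equal
Result: constant -> -39

-39


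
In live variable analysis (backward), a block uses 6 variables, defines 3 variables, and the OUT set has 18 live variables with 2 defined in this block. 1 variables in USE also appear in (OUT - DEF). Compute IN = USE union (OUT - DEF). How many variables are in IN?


OUT - DEF: 18 - 2 = 16
|IN| = |USE| + |OUT - DEF| - |USE ∩ (OUT - DEF)| = 6 + 16 - 1 = 21

21


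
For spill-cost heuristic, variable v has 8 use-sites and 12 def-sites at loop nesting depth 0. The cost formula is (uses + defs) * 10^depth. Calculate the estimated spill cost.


uses + defs = 8 + 12 = 20
10^0 = 1
Spill cost = 20 * 1 = 20

20


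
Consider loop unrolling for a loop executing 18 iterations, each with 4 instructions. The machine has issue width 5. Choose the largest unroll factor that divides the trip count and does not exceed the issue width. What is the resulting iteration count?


Largest divisor of 18 <= 5 is 3
New iterations = 18 / 3 = 6

6


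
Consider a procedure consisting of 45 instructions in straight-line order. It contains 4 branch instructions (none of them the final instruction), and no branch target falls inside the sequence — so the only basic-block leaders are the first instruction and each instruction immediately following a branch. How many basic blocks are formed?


With no in-sequence branch targets, the leaders are the first instruction plus the instruction after each branch.
Number of basic blocks = branches + 1
= 4 + 1 = 5

5


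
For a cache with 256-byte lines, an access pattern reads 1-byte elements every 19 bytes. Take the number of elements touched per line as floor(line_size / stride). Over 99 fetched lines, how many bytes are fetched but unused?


Elements per line = floor(256 / 19) = 13
Bytes used per line = 13 * 1 = 13
Wasted per line = 256 - 13 = 243
Total wasted = 243 * 99 = 24057

24057


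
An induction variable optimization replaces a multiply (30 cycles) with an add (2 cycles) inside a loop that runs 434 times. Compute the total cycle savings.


Per-iteration saving = 30 - 2 = 28
Total saved = 434 * 28 = 12152

12152


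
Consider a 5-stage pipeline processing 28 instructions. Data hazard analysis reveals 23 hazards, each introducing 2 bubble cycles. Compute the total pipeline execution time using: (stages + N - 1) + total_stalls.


Base cycles = 5 + 28 - 1 = 32
Total stalls = 23 * 2 = 46
Total = 32 + 46 = 78

78


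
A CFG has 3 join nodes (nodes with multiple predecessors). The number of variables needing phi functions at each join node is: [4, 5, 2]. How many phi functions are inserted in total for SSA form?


Total phi functions = sum of phi functions at each join node
= 4 + 5 + 2 = 11

11


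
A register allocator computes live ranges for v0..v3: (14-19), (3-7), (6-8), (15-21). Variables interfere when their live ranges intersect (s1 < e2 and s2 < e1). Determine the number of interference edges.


Check all pairs for overlapping intervals.
Two intervals (s1,e1) and (s2,e2) overlap if s1 < e2 and s2 < e1.
v0 (14-19) vs v1..v3: overlaps v3 -> 1
v1 (3-7) vs v2..v3: overlaps v2 -> 1
v2 (6-8) vs v3: overlaps none -> 0
Total overlapping pairs = 1 + 1 + 0 = 2

2


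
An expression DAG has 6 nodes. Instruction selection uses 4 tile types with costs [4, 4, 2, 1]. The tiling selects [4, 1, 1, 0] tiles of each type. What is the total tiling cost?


Total cost = sum(count_i * cost_i)
= 4*4 + 1*4 + 1*2 + 0*1
= 22

22


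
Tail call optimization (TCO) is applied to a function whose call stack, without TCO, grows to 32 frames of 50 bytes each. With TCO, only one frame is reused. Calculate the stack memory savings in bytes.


Without TCO: 32 * 50 = 1600 bytes
With TCO: reuse 1 frame = 50 bytes
Savings = 1600 - 50 = 1550

1550


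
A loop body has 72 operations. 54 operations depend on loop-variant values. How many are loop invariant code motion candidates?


Invariant candidates = total - loop-dependent
= 72 - 54 = 18

18


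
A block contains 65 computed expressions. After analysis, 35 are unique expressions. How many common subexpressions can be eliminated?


CSE count = total expressions - unique expressions
= 65 - 35 = 30

30


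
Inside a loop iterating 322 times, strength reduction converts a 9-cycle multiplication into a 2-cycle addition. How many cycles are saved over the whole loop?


Per-iteration saving = 9 - 2 = 7
Total saved = 322 * 7 = 2254

2254


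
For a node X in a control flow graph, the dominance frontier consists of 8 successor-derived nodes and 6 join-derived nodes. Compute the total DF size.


DF(X) = direct successor contributions + join point contributions
= 8 + 6 = 14

14


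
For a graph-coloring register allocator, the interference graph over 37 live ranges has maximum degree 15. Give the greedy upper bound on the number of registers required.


Greedy coloring never needs more than (max_degree + 1) colors: when coloring a vertex, at most max_degree neighbors are already colored.
Upper bound = 15 + 1 = 16

16


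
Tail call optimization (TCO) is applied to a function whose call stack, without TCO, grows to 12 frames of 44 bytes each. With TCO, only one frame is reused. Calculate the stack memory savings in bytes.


Without TCO: 12 * 44 = 528 bytes
With TCO: reuse 1 frame = 44 bytes
Savings = 528 - 44 = 484

484


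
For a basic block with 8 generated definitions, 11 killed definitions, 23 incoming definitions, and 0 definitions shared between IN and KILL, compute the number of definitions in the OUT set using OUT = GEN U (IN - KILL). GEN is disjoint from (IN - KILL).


IN - KILL: 23 - 0 = 23 surviving definitions
OUT = GEN + surviving = 8 + 23 = 31

31


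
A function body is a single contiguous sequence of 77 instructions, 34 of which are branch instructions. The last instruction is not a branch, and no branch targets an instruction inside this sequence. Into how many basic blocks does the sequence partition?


With no in-sequence branch targets, the leaders are the first instruction plus the instruction after each branch.
Number of basic blocks = branches + 1
= 34 + 1 = 35

35


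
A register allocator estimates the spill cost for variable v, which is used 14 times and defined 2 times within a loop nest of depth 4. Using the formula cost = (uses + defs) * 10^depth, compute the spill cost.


uses + defs = 14 + 2 = 16
10^4 = 10000
Spill cost = 16 * 10000 = 160000

160000


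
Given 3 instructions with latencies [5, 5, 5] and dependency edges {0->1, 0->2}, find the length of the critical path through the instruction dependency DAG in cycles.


Compute longest path through dependency graph: dist(Ik) = max over predecessors of dist + latency(Ik).
dist(I0) = latency 5 = 5
dist(I1) = dist(I0) + 5 = 5 + 5 = 10
dist(I2) = dist(I0) + 5 = 5 + 5 = 10
Critical path = max dist = 10

10


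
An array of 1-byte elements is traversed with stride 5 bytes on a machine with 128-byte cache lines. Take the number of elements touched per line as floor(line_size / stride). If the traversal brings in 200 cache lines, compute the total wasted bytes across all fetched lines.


Elements per line = floor(128 / 5) = 25
Bytes used per line = 25 * 1 = 25
Wasted per line = 128 - 25 = 103
Total wasted = 103 * 200 = 20600

20600


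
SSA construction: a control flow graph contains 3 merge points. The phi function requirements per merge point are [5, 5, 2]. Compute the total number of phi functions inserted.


Total phi functions = sum of phi functions at each join node
= 5 + 5 + 2 = 12

12


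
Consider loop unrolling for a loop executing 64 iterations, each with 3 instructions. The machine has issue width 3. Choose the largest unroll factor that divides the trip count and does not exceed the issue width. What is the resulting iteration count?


Largest divisor of 64 <= 3 is 2
New iterations = 64 / 2 = 32

32


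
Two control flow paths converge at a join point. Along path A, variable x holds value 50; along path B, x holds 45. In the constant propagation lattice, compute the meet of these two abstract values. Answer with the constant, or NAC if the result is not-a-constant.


Meet operation: if both paths give the same constant, result is that constant; if they differ, result is NAC (not-a-constant).
Path A: 50, Path B: 45 -> differ
Result: not-a-constant -> NAC

NAC


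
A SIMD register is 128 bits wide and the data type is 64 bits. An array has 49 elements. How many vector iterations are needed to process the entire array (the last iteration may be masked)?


Width = 128 / 64 = 2 elements per vector op
Iterations = ceil(49 / 2) = 25

25


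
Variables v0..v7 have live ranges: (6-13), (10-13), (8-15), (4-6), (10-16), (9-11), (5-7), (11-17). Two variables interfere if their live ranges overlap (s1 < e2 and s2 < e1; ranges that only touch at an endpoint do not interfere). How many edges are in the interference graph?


Check all pairs for overlapping intervals.
Two intervals (s1,e1) and (s2,e2) overlap if s1 < e2 and s2 < e1.
v0 (6-13) vs v1..v7: overlaps v1, v2, v4, v5, v6, v7 -> 6
v1 (10-13) vs v2..v7: overlaps v2, v4, v5, v7 -> 4
v2 (8-15) vs v3..v7: overlaps v4, v5, v7 -> 3
v3 (4-6) vs v4..v7: overlaps v6 -> 1
v4 (10-16) vs v5..v7: overlaps v5, v7 -> 2
v5 (9-11) vs v6..v7: overlaps none -> 0
v6 (5-7) vs v7: overlaps none -> 0
Total overlapping pairs = 6 + 4 + 3 + 1 + 2 + 0 + 0 = 16

16


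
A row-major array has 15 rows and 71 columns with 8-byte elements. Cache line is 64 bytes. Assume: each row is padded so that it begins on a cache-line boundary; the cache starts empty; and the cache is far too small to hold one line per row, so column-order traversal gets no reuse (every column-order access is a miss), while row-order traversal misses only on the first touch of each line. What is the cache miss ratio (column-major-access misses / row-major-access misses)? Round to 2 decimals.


Each row occupies 71 * 8 = 568 bytes and starts on a line boundary, so it spans ceil(568 / 64) = 9 cache lines.
Row-major traversal misses (one per line touched): 15 * ceil(71 * 8 / 64) = 135
Column-major traversal misses (no reuse, every access misses): 15 * 71 = 1065
Ratio = 1065 / 135 = 7.89

7.89


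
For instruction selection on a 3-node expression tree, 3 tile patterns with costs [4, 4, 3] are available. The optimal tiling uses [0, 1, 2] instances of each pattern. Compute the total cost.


Total cost = sum(count_i * cost_i)
= 0*4 + 1*4 + 2*3
= 10

10


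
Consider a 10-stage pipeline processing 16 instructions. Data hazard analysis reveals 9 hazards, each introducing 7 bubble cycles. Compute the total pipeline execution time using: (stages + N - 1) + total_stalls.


Base cycles = 10 + 16 - 1 = 25
Total stalls = 9 * 7 = 63
Total = 25 + 63 = 88

88


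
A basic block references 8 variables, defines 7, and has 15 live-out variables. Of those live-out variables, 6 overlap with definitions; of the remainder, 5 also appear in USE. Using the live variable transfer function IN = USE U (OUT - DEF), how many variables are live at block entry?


OUT - DEF: 15 - 6 = 9
|IN| = |USE| + |OUT - DEF| - |USE ∩ (OUT - DEF)| = 8 + 9 - 5 = 12

12


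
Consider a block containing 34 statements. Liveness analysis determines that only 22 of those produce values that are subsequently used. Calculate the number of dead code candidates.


Dead code = total statements - live definitions
= 34 - 22 = 12

12


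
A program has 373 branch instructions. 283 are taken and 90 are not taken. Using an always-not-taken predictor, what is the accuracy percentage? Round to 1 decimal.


Predictor: always-not-taken
Correct predictions = 90
Accuracy = 90 / 373 * 100 = 24.1%

24.1


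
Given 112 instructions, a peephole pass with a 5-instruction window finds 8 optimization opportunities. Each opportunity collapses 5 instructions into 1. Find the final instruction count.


Each match removes 4 instructions.
Total removed = 8 * 4 = 32
Remaining = 112 - 32 = 80

80


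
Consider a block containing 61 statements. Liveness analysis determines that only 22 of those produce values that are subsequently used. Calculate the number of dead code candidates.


Dead code = total statements - live definitions
= 61 - 22 = 39

39


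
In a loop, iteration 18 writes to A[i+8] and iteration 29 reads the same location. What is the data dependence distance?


Distance = read iteration - write iteration
= 29 - 18 = 11

11


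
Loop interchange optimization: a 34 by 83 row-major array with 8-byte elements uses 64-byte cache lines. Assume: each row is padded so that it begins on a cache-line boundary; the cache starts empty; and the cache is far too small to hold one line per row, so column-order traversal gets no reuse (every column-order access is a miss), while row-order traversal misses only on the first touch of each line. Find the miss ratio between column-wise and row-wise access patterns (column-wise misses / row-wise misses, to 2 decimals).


Each row occupies 83 * 8 = 664 bytes and starts on a line boundary, so it spans ceil(664 / 64) = 11 cache lines.
Row-major traversal misses (one per line touched): 34 * ceil(83 * 8 / 64) = 374
Column-major traversal misses (no reuse, every access misses): 34 * 83 = 2822
Ratio = 2822 / 374 = 7.55

7.55


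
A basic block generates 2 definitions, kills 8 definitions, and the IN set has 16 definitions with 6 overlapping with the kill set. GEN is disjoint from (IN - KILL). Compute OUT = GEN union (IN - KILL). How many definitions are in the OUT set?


IN - KILL: 16 - 6 = 10 surviving definitions
OUT = GEN + surviving = 2 + 10 = 12

12


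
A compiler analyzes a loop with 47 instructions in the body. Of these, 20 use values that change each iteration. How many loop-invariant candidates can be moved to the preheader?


Invariant candidates = total - loop-dependent
= 47 - 20 = 27

27


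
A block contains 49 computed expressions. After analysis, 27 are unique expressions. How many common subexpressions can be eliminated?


CSE count = total expressions - unique expressions
= 49 - 27 = 22

22


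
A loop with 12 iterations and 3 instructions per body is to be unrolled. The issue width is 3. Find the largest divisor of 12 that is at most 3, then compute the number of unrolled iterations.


Largest divisor of 12 <= 3 is 3
New iterations = 12 / 3 = 4

4


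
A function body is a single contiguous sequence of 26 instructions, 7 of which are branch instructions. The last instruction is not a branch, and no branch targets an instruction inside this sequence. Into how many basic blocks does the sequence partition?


With no in-sequence branch targets, the leaders are the first instruction plus the instruction after each branch.
Number of basic blocks = branches + 1
= 7 + 1 = 8

8


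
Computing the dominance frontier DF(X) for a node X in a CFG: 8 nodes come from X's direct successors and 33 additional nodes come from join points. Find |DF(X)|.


DF(X) = direct successor contributions + join point contributions
= 8 + 33 = 41

41


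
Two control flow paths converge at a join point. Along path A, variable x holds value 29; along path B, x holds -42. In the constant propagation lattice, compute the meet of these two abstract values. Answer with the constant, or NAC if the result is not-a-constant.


Meet operation: if both paths give the same constant, result is that constant; if they differ, result is NAC (not-a-constant).
Path A: 29, Path B: -42 -> differ
Result: not-a-constant -> NAC

NAC


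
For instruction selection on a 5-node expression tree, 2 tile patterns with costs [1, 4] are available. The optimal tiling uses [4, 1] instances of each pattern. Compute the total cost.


Total cost = sum(count_i * cost_i)
= 4*1 + 1*4
= 8

8


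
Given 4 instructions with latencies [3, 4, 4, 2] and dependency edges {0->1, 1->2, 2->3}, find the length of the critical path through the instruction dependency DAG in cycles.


Compute longest path through dependency graph: dist(Ik) = max over predecessors of dist + latency(Ik).
dist(I0) = latency 3 = 3
dist(I1) = dist(I0) + 4 = 3 + 4 = 7
dist(I2) = dist(I1) + 4 = 7 + 4 = 11
dist(I3) = dist(I2) + 2 = 11 + 2 = 13
Critical path = max dist = 13

13


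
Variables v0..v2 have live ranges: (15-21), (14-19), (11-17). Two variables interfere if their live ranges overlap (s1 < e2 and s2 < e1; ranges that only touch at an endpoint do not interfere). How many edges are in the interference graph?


Check all pairs for overlapping intervals.
Two intervals (s1,e1) and (s2,e2) overlap if s1 < e2 and s2 < e1.
v0 (15-21) vs v1..v2: overlaps v1, v2 -> 2
v1 (14-19) vs v2: overlaps v2 -> 1
Total overlapping pairs = 2 + 1 = 3

3


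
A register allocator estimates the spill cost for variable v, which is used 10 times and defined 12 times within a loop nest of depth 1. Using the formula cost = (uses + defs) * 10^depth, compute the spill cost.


uses + defs = 10 + 12 = 22
10^1 = 10
Spill cost = 22 * 10 = 220

220


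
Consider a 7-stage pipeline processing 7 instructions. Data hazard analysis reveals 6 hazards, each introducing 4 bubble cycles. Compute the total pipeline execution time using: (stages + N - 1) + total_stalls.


Base cycles = 7 + 7 - 1 = 13
Total stalls = 6 * 4 = 24
Total = 13 + 24 = 37

37


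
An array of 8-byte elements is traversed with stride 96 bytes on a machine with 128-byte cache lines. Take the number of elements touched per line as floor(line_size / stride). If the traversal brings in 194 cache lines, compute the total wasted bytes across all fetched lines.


Elements per line = floor(128 / 96) = 1
Bytes used per line = 1 * 8 = 8
Wasted per line = 128 - 8 = 120
Total wasted = 120 * 194 = 23280

23280


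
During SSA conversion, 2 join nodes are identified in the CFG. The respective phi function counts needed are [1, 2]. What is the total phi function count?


Total phi functions = sum of phi functions at each join node
= 1 + 2 = 3

3


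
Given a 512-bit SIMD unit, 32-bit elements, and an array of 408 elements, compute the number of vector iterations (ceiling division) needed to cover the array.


Width = 512 / 32 = 16 elements per vector op
Iterations = ceil(408 / 16) = 26

26
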